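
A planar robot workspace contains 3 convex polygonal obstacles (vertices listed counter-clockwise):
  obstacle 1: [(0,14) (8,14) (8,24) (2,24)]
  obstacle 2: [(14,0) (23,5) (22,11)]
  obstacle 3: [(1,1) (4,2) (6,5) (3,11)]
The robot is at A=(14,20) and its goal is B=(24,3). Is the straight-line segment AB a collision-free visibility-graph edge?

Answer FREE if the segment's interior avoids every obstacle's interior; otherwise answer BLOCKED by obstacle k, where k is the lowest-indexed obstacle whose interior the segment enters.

BLOCKED by obstacle 2

Obstacle 1 [(0,14) (8,14) (8,24) (2,24)]:
  edge (0,14)–(8,14): clear
  edge (8,14)–(8,24): clear
  edge (8,24)–(2,24): clear
  edge (2,24)–(0,14): clear
  midpoint (19,23/2) outside
  → clear
Obstacle 2 [(14,0) (23,5) (22,11)]:
  edge (14,0)–(23,5): crosses AB
  edge (23,5)–(22,11): clear
  edge (22,11)–(14,0): crosses AB
  → BLOCKED
Obstacle 3 [(1,1) (4,2) (6,5) (3,11)]:
  edge (1,1)–(4,2): clear
  edge (4,2)–(6,5): clear
  edge (6,5)–(3,11): clear
  edge (3,11)–(1,1): clear
  midpoint (19,23/2) outside
  → clear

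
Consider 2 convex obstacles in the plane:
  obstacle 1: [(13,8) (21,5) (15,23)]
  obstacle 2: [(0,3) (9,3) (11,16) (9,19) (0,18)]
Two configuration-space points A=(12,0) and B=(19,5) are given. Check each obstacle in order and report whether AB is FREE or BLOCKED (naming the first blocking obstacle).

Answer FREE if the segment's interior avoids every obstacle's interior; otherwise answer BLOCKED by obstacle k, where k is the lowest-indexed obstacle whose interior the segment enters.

Obstacle 1 [(13,8) (21,5) (15,23)]:
  edge (13,8)–(21,5): clear
  edge (21,5)–(15,23): clear
  edge (15,23)–(13,8): clear
  midpoint (31/2,5/2) outside
  → clear
Obstacle 2 [(0,3) (9,3) (11,16) (9,19) (0,18)]:
  edge (0,3)–(9,3): clear
  edge (9,3)–(11,16): clear
  edge (11,16)–(9,19): clear
  edge (9,19)–(0,18): clear
  edge (0,18)–(0,3): clear
  midpoint (31/2,5/2) outside
  → clear

FREE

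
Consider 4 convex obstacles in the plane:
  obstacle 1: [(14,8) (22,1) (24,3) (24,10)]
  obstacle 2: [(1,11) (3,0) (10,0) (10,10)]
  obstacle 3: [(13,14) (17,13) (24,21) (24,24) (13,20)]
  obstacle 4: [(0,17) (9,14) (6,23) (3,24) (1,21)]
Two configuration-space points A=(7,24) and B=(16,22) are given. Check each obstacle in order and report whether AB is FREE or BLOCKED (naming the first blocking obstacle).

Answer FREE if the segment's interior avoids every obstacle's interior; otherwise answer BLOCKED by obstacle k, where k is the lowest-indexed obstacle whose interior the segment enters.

FREE

Obstacle 1 [(14,8) (22,1) (24,3) (24,10)]:
  edge (14,8)–(22,1): clear
  edge (22,1)–(24,3): clear
  edge (24,3)–(24,10): clear
  edge (24,10)–(14,8): clear
  midpoint (23/2,23) outside
  → clear
Obstacle 2 [(1,11) (3,0) (10,0) (10,10)]:
  edge (1,11)–(3,0): clear
  edge (3,0)–(10,0): clear
  edge (10,0)–(10,10): clear
  edge (10,10)–(1,11): clear
  midpoint (23/2,23) outside
  → clear
Obstacle 3 [(13,14) (17,13) (24,21) (24,24) (13,20)]:
  edge (13,14)–(17,13): clear
  edge (17,13)–(24,21): clear
  edge (24,21)–(24,24): clear
  edge (24,24)–(13,20): clear
  edge (13,20)–(13,14): clear
  midpoint (23/2,23) outside
  → clear
Obstacle 4 [(0,17) (9,14) (6,23) (3,24) (1,21)]:
  edge (0,17)–(9,14): clear
  edge (9,14)–(6,23): clear
  edge (6,23)–(3,24): clear
  edge (3,24)–(1,21): clear
  edge (1,21)–(0,17): clear
  midpoint (23/2,23) outside
  → clear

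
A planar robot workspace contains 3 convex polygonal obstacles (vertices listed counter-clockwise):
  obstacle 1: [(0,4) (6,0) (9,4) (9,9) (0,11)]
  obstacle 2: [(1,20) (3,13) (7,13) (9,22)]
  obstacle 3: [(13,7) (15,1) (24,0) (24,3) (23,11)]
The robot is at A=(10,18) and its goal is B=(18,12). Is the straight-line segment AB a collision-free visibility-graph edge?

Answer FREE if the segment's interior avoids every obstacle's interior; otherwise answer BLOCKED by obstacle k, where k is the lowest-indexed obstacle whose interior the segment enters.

Obstacle 1 [(0,4) (6,0) (9,4) (9,9) (0,11)]:
  edge (0,4)–(6,0): clear
  edge (6,0)–(9,4): clear
  edge (9,4)–(9,9): clear
  edge (9,9)–(0,11): clear
  edge (0,11)–(0,4): clear
  midpoint (14,15) outside
  → clear
Obstacle 2 [(1,20) (3,13) (7,13) (9,22)]:
  edge (1,20)–(3,13): clear
  edge (3,13)–(7,13): clear
  edge (7,13)–(9,22): clear
  edge (9,22)–(1,20): clear
  midpoint (14,15) outside
  → clear
Obstacle 3 [(13,7) (15,1) (24,0) (24,3) (23,11)]:
  edge (13,7)–(15,1): clear
  edge (15,1)–(24,0): clear
  edge (24,0)–(24,3): clear
  edge (24,3)–(23,11): clear
  edge (23,11)–(13,7): clear
  midpoint (14,15) outside
  → clear

FREE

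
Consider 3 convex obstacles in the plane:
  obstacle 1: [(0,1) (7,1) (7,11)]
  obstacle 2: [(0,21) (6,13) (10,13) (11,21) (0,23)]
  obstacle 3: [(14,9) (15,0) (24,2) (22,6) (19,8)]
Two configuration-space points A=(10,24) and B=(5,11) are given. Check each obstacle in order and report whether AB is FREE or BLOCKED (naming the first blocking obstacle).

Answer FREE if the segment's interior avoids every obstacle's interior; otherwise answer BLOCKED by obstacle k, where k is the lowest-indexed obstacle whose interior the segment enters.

Obstacle 1 [(0,1) (7,1) (7,11)]:
  edge (0,1)–(7,1): clear
  edge (7,1)–(7,11): clear
  edge (7,11)–(0,1): clear
  midpoint (15/2,35/2) outside
  → clear
Obstacle 2 [(0,21) (6,13) (10,13) (11,21) (0,23)]:
  edge (0,21)–(6,13): crosses AB
  edge (6,13)–(10,13): clear
  edge (10,13)–(11,21): clear
  edge (11,21)–(0,23): crosses AB
  edge (0,23)–(0,21): clear
  → BLOCKED
Obstacle 3 [(14,9) (15,0) (24,2) (22,6) (19,8)]:
  edge (14,9)–(15,0): clear
  edge (15,0)–(24,2): clear
  edge (24,2)–(22,6): clear
  edge (22,6)–(19,8): clear
  edge (19,8)–(14,9): clear
  midpoint (15/2,35/2) outside
  → clear

BLOCKED by obstacle 2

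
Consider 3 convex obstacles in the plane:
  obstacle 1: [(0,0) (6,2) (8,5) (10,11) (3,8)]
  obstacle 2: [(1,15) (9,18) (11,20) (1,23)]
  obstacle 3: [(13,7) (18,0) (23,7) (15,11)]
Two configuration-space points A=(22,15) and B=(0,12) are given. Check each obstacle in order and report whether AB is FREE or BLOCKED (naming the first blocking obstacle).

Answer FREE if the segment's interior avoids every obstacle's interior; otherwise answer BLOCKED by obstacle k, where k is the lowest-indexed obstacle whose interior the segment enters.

FREE

Obstacle 1 [(0,0) (6,2) (8,5) (10,11) (3,8)]:
  edge (0,0)–(6,2): clear
  edge (6,2)–(8,5): clear
  edge (8,5)–(10,11): clear
  edge (10,11)–(3,8): clear
  edge (3,8)–(0,0): clear
  midpoint (11,27/2) outside
  → clear
Obstacle 2 [(1,15) (9,18) (11,20) (1,23)]:
  edge (1,15)–(9,18): clear
  edge (9,18)–(11,20): clear
  edge (11,20)–(1,23): clear
  edge (1,23)–(1,15): clear
  midpoint (11,27/2) outside
  → clear
Obstacle 3 [(13,7) (18,0) (23,7) (15,11)]:
  edge (13,7)–(18,0): clear
  edge (18,0)–(23,7): clear
  edge (23,7)–(15,11): clear
  edge (15,11)–(13,7): clear
  midpoint (11,27/2) outside
  → clear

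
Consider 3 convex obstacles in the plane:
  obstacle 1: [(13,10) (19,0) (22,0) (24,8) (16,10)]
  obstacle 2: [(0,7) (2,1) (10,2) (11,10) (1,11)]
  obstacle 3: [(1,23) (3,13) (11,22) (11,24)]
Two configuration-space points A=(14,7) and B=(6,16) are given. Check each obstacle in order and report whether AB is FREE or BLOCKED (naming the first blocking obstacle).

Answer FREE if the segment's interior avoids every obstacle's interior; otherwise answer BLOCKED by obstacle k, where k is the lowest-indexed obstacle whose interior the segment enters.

FREE

Obstacle 1 [(13,10) (19,0) (22,0) (24,8) (16,10)]:
  edge (13,10)–(19,0): clear
  edge (19,0)–(22,0): clear
  edge (22,0)–(24,8): clear
  edge (24,8)–(16,10): clear
  edge (16,10)–(13,10): clear
  midpoint (10,23/2) outside
  → clear
Obstacle 2 [(0,7) (2,1) (10,2) (11,10) (1,11)]:
  edge (0,7)–(2,1): clear
  edge (2,1)–(10,2): clear
  edge (10,2)–(11,10): clear
  edge (11,10)–(1,11): clear
  edge (1,11)–(0,7): clear
  midpoint (10,23/2) outside
  → clear
Obstacle 3 [(1,23) (3,13) (11,22) (11,24)]:
  edge (1,23)–(3,13): clear
  edge (3,13)–(11,22): clear
  edge (11,22)–(11,24): clear
  edge (11,24)–(1,23): clear
  midpoint (10,23/2) outside
  → clear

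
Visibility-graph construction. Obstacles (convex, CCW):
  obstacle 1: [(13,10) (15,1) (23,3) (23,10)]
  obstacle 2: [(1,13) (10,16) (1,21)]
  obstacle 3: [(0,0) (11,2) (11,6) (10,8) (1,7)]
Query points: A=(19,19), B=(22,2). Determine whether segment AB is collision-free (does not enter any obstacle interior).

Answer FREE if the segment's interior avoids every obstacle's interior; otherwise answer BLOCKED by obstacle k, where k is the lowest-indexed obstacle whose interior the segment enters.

Obstacle 1 [(13,10) (15,1) (23,3) (23,10)]:
  edge (13,10)–(15,1): clear
  edge (15,1)–(23,3): crosses AB
  edge (23,3)–(23,10): clear
  edge (23,10)–(13,10): crosses AB
  → BLOCKED
Obstacle 2 [(1,13) (10,16) (1,21)]:
  edge (1,13)–(10,16): clear
  edge (10,16)–(1,21): clear
  edge (1,21)–(1,13): clear
  midpoint (41/2,21/2) outside
  → clear
Obstacle 3 [(0,0) (11,2) (11,6) (10,8) (1,7)]:
  edge (0,0)–(11,2): clear
  edge (11,2)–(11,6): clear
  edge (11,6)–(10,8): clear
  edge (10,8)–(1,7): clear
  edge (1,7)–(0,0): clear
  midpoint (41/2,21/2) outside
  → clear

BLOCKED by obstacle 1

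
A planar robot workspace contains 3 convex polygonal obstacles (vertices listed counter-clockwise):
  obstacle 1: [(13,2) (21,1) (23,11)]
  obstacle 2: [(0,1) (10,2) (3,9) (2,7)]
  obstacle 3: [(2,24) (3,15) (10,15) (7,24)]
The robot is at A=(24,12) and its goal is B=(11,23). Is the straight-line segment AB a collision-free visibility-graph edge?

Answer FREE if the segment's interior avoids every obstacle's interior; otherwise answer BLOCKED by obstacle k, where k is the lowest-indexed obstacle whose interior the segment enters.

Obstacle 1 [(13,2) (21,1) (23,11)]:
  edge (13,2)–(21,1): clear
  edge (21,1)–(23,11): clear
  edge (23,11)–(13,2): clear
  midpoint (35/2,35/2) outside
  → clear
Obstacle 2 [(0,1) (10,2) (3,9) (2,7)]:
  edge (0,1)–(10,2): clear
  edge (10,2)–(3,9): clear
  edge (3,9)–(2,7): clear
  edge (2,7)–(0,1): clear
  midpoint (35/2,35/2) outside
  → clear
Obstacle 3 [(2,24) (3,15) (10,15) (7,24)]:
  edge (2,24)–(3,15): clear
  edge (3,15)–(10,15): clear
  edge (10,15)–(7,24): clear
  edge (7,24)–(2,24): clear
  midpoint (35/2,35/2) outside
  → clear

FREE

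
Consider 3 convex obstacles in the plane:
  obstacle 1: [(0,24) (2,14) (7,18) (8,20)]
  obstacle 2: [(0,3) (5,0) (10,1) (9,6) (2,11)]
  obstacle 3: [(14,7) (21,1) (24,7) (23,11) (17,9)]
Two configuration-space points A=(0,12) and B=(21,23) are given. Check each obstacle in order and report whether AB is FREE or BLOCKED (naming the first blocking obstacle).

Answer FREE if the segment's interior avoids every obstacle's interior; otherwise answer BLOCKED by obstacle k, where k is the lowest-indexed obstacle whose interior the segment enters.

Obstacle 1 [(0,24) (2,14) (7,18) (8,20)]:
  edge (0,24)–(2,14): clear
  edge (2,14)–(7,18): clear
  edge (7,18)–(8,20): clear
  edge (8,20)–(0,24): clear
  midpoint (21/2,35/2) outside
  → clear
Obstacle 2 [(0,3) (5,0) (10,1) (9,6) (2,11)]:
  edge (0,3)–(5,0): clear
  edge (5,0)–(10,1): clear
  edge (10,1)–(9,6): clear
  edge (9,6)–(2,11): clear
  edge (2,11)–(0,3): clear
  midpoint (21/2,35/2) outside
  → clear
Obstacle 3 [(14,7) (21,1) (24,7) (23,11) (17,9)]:
  edge (14,7)–(21,1): clear
  edge (21,1)–(24,7): clear
  edge (24,7)–(23,11): clear
  edge (23,11)–(17,9): clear
  edge (17,9)–(14,7): clear
  midpoint (21/2,35/2) outside
  → clear

FREE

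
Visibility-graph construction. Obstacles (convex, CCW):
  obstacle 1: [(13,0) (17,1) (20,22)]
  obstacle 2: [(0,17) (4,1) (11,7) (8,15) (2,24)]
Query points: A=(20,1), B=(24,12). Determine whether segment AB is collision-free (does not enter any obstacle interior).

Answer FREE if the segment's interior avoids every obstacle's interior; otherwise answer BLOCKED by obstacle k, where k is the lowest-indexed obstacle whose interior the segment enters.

FREE

Obstacle 1 [(13,0) (17,1) (20,22)]:
  edge (13,0)–(17,1): clear
  edge (17,1)–(20,22): clear
  edge (20,22)–(13,0): clear
  midpoint (22,13/2) outside
  → clear
Obstacle 2 [(0,17) (4,1) (11,7) (8,15) (2,24)]:
  edge (0,17)–(4,1): clear
  edge (4,1)–(11,7): clear
  edge (11,7)–(8,15): clear
  edge (8,15)–(2,24): clear
  edge (2,24)–(0,17): clear
  midpoint (22,13/2) outside
  → clear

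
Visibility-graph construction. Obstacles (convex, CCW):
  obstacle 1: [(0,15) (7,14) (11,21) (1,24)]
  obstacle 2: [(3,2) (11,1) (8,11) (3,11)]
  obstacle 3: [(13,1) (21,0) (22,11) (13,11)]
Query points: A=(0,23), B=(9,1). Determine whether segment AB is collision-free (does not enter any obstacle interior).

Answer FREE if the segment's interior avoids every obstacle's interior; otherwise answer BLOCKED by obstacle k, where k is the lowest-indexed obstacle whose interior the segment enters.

Obstacle 1 [(0,15) (7,14) (11,21) (1,24)]:
  edge (0,15)–(7,14): crosses AB
  edge (7,14)–(11,21): clear
  edge (11,21)–(1,24): clear
  edge (1,24)–(0,15): crosses AB
  → BLOCKED
Obstacle 2 [(3,2) (11,1) (8,11) (3,11)]:
  edge (3,2)–(11,1): crosses AB
  edge (11,1)–(8,11): clear
  edge (8,11)–(3,11): crosses AB
  edge (3,11)–(3,2): clear
  → BLOCKED
Obstacle 3 [(13,1) (21,0) (22,11) (13,11)]:
  edge (13,1)–(21,0): clear
  edge (21,0)–(22,11): clear
  edge (22,11)–(13,11): clear
  edge (13,11)–(13,1): clear
  midpoint (9/2,12) outside
  → clear

BLOCKED by obstacle 1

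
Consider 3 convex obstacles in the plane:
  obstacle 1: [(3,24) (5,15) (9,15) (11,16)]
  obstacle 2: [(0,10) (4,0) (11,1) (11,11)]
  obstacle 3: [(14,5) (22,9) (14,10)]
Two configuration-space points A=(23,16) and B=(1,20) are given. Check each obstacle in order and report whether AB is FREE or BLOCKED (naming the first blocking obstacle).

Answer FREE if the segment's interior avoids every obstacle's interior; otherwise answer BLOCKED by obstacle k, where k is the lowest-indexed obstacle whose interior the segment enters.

Obstacle 1 [(3,24) (5,15) (9,15) (11,16)]:
  edge (3,24)–(5,15): crosses AB
  edge (5,15)–(9,15): clear
  edge (9,15)–(11,16): clear
  edge (11,16)–(3,24): crosses AB
  → BLOCKED
Obstacle 2 [(0,10) (4,0) (11,1) (11,11)]:
  edge (0,10)–(4,0): clear
  edge (4,0)–(11,1): clear
  edge (11,1)–(11,11): clear
  edge (11,11)–(0,10): clear
  midpoint (12,18) outside
  → clear
Obstacle 3 [(14,5) (22,9) (14,10)]:
  edge (14,5)–(22,9): clear
  edge (22,9)–(14,10): clear
  edge (14,10)–(14,5): clear
  midpoint (12,18) outside
  → clear

BLOCKED by obstacle 1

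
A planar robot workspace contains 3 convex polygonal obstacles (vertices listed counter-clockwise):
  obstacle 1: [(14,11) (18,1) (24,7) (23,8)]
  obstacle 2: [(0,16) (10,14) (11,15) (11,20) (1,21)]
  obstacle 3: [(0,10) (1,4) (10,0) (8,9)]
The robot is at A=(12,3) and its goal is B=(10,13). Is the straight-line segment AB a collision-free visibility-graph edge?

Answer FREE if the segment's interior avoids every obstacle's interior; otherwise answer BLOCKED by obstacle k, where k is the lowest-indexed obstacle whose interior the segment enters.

FREE

Obstacle 1 [(14,11) (18,1) (24,7) (23,8)]:
  edge (14,11)–(18,1): clear
  edge (18,1)–(24,7): clear
  edge (24,7)–(23,8): clear
  edge (23,8)–(14,11): clear
  midpoint (11,8) outside
  → clear
Obstacle 2 [(0,16) (10,14) (11,15) (11,20) (1,21)]:
  edge (0,16)–(10,14): clear
  edge (10,14)–(11,15): clear
  edge (11,15)–(11,20): clear
  edge (11,20)–(1,21): clear
  edge (1,21)–(0,16): clear
  midpoint (11,8) outside
  → clear
Obstacle 3 [(0,10) (1,4) (10,0) (8,9)]:
  edge (0,10)–(1,4): clear
  edge (1,4)–(10,0): clear
  edge (10,0)–(8,9): clear
  edge (8,9)–(0,10): clear
  midpoint (11,8) outside
  → clear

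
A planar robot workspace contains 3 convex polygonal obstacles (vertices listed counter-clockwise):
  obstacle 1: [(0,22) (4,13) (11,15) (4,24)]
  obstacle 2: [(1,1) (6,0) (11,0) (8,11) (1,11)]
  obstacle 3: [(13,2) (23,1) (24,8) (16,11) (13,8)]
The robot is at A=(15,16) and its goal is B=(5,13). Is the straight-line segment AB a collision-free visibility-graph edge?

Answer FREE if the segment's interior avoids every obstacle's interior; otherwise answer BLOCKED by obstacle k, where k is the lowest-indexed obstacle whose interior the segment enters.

FREE

Obstacle 1 [(0,22) (4,13) (11,15) (4,24)]:
  edge (0,22)–(4,13): clear
  edge (4,13)–(11,15): clear
  edge (11,15)–(4,24): clear
  edge (4,24)–(0,22): clear
  midpoint (10,29/2) outside
  → clear
Obstacle 2 [(1,1) (6,0) (11,0) (8,11) (1,11)]:
  edge (1,1)–(6,0): clear
  edge (6,0)–(11,0): clear
  edge (11,0)–(8,11): clear
  edge (8,11)–(1,11): clear
  edge (1,11)–(1,1): clear
  midpoint (10,29/2) outside
  → clear
Obstacle 3 [(13,2) (23,1) (24,8) (16,11) (13,8)]:
  edge (13,2)–(23,1): clear
  edge (23,1)–(24,8): clear
  edge (24,8)–(16,11): clear
  edge (16,11)–(13,8): clear
  edge (13,8)–(13,2): clear
  midpoint (10,29/2) outside
  → clear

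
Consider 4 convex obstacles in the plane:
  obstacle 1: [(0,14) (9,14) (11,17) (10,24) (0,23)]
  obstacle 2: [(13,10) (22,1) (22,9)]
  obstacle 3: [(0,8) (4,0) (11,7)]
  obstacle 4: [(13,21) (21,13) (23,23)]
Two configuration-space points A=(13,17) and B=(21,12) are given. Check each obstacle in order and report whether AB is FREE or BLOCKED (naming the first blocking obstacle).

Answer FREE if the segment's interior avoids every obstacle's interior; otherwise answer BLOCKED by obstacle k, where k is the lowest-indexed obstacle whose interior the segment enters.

FREE

Obstacle 1 [(0,14) (9,14) (11,17) (10,24) (0,23)]:
  edge (0,14)–(9,14): clear
  edge (9,14)–(11,17): clear
  edge (11,17)–(10,24): clear
  edge (10,24)–(0,23): clear
  edge (0,23)–(0,14): clear
  midpoint (17,29/2) outside
  → clear
Obstacle 2 [(13,10) (22,1) (22,9)]:
  edge (13,10)–(22,1): clear
  edge (22,1)–(22,9): clear
  edge (22,9)–(13,10): clear
  midpoint (17,29/2) outside
  → clear
Obstacle 3 [(0,8) (4,0) (11,7)]:
  edge (0,8)–(4,0): clear
  edge (4,0)–(11,7): clear
  edge (11,7)–(0,8): clear
  midpoint (17,29/2) outside
  → clear
Obstacle 4 [(13,21) (21,13) (23,23)]:
  edge (13,21)–(21,13): clear
  edge (21,13)–(23,23): clear
  edge (23,23)–(13,21): clear
  midpoint (17,29/2) outside
  → clear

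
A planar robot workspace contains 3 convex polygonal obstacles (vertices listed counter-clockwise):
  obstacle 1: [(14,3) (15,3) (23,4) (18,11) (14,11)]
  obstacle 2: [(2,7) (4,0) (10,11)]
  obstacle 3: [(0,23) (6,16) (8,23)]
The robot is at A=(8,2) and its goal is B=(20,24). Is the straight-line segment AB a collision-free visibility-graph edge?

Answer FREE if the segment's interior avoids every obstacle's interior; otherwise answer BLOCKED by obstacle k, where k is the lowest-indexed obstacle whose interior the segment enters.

FREE

Obstacle 1 [(14,3) (15,3) (23,4) (18,11) (14,11)]:
  edge (14,3)–(15,3): clear
  edge (15,3)–(23,4): clear
  edge (23,4)–(18,11): clear
  edge (18,11)–(14,11): clear
  edge (14,11)–(14,3): clear
  midpoint (14,13) outside
  → clear
Obstacle 2 [(2,7) (4,0) (10,11)]:
  edge (2,7)–(4,0): clear
  edge (4,0)–(10,11): clear
  edge (10,11)–(2,7): clear
  midpoint (14,13) outside
  → clear
Obstacle 3 [(0,23) (6,16) (8,23)]:
  edge (0,23)–(6,16): clear
  edge (6,16)–(8,23): clear
  edge (8,23)–(0,23): clear
  midpoint (14,13) outside
  → clear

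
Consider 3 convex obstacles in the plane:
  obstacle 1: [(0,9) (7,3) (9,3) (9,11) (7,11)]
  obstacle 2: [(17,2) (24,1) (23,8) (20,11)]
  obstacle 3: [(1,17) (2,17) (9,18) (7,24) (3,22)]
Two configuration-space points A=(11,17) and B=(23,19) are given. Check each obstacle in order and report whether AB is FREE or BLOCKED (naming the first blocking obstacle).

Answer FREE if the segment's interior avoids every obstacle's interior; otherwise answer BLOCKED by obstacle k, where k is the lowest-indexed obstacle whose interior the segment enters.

FREE

Obstacle 1 [(0,9) (7,3) (9,3) (9,11) (7,11)]:
  edge (0,9)–(7,3): clear
  edge (7,3)–(9,3): clear
  edge (9,3)–(9,11): clear
  edge (9,11)–(7,11): clear
  edge (7,11)–(0,9): clear
  midpoint (17,18) outside
  → clear
Obstacle 2 [(17,2) (24,1) (23,8) (20,11)]:
  edge (17,2)–(24,1): clear
  edge (24,1)–(23,8): clear
  edge (23,8)–(20,11): clear
  edge (20,11)–(17,2): clear
  midpoint (17,18) outside
  → clear
Obstacle 3 [(1,17) (2,17) (9,18) (7,24) (3,22)]:
  edge (1,17)–(2,17): clear
  edge (2,17)–(9,18): clear
  edge (9,18)–(7,24): clear
  edge (7,24)–(3,22): clear
  edge (3,22)–(1,17): clear
  midpoint (17,18) outside
  → clear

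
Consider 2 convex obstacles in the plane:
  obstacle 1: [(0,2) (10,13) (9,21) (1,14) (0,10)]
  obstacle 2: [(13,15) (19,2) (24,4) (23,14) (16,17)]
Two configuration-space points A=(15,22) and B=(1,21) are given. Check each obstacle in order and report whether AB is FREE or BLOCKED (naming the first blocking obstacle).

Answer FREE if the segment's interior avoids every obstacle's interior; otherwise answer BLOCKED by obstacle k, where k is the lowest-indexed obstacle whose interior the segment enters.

Obstacle 1 [(0,2) (10,13) (9,21) (1,14) (0,10)]:
  edge (0,2)–(10,13): clear
  edge (10,13)–(9,21): clear
  edge (9,21)–(1,14): clear
  edge (1,14)–(0,10): clear
  edge (0,10)–(0,2): clear
  midpoint (8,43/2) outside
  → clear
Obstacle 2 [(13,15) (19,2) (24,4) (23,14) (16,17)]:
  edge (13,15)–(19,2): clear
  edge (19,2)–(24,4): clear
  edge (24,4)–(23,14): clear
  edge (23,14)–(16,17): clear
  edge (16,17)–(13,15): clear
  midpoint (8,43/2) outside
  → clear

FREE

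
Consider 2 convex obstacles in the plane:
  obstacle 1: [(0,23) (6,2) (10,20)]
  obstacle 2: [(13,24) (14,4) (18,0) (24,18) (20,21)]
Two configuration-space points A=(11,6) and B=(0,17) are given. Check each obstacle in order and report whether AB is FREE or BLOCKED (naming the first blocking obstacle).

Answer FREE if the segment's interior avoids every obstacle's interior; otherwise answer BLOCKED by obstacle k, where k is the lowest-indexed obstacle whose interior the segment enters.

BLOCKED by obstacle 1

Obstacle 1 [(0,23) (6,2) (10,20)]:
  edge (0,23)–(6,2): crosses AB
  edge (6,2)–(10,20): crosses AB
  edge (10,20)–(0,23): clear
  → BLOCKED
Obstacle 2 [(13,24) (14,4) (18,0) (24,18) (20,21)]:
  edge (13,24)–(14,4): clear
  edge (14,4)–(18,0): clear
  edge (18,0)–(24,18): clear
  edge (24,18)–(20,21): clear
  edge (20,21)–(13,24): clear
  midpoint (11/2,23/2) outside
  → clear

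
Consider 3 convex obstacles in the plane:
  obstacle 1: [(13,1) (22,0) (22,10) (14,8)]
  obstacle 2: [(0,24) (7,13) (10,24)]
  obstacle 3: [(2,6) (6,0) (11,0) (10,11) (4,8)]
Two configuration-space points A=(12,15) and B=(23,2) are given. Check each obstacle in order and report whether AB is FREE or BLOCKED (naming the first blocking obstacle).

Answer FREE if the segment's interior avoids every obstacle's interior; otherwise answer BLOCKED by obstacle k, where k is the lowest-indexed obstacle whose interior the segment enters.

Obstacle 1 [(13,1) (22,0) (22,10) (14,8)]:
  edge (13,1)–(22,0): clear
  edge (22,0)–(22,10): crosses AB
  edge (22,10)–(14,8): crosses AB
  edge (14,8)–(13,1): clear
  → BLOCKED
Obstacle 2 [(0,24) (7,13) (10,24)]:
  edge (0,24)–(7,13): clear
  edge (7,13)–(10,24): clear
  edge (10,24)–(0,24): clear
  midpoint (35/2,17/2) outside
  → clear
Obstacle 3 [(2,6) (6,0) (11,0) (10,11) (4,8)]:
  edge (2,6)–(6,0): clear
  edge (6,0)–(11,0): clear
  edge (11,0)–(10,11): clear
  edge (10,11)–(4,8): clear
  edge (4,8)–(2,6): clear
  midpoint (35/2,17/2) outside
  → clear

BLOCKED by obstacle 1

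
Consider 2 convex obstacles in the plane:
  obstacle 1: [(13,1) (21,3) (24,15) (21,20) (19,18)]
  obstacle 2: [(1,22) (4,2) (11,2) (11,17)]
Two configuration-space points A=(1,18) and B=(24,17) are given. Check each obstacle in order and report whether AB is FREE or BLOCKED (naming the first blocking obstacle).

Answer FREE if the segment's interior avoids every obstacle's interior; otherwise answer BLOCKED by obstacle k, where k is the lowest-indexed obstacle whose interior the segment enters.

BLOCKED by obstacle 1

Obstacle 1 [(13,1) (21,3) (24,15) (21,20) (19,18)]:
  edge (13,1)–(21,3): clear
  edge (21,3)–(24,15): clear
  edge (24,15)–(21,20): crosses AB
  edge (21,20)–(19,18): clear
  edge (19,18)–(13,1): crosses AB
  → BLOCKED
Obstacle 2 [(1,22) (4,2) (11,2) (11,17)]:
  edge (1,22)–(4,2): crosses AB
  edge (4,2)–(11,2): clear
  edge (11,2)–(11,17): clear
  edge (11,17)–(1,22): crosses AB
  → BLOCKED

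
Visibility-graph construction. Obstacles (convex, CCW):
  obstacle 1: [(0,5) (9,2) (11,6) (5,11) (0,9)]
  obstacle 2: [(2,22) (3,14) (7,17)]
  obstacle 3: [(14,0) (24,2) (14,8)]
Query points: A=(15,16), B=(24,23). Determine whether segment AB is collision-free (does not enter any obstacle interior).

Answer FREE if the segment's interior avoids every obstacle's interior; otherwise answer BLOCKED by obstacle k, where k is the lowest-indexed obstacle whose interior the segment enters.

FREE

Obstacle 1 [(0,5) (9,2) (11,6) (5,11) (0,9)]:
  edge (0,5)–(9,2): clear
  edge (9,2)–(11,6): clear
  edge (11,6)–(5,11): clear
  edge (5,11)–(0,9): clear
  edge (0,9)–(0,5): clear
  midpoint (39/2,39/2) outside
  → clear
Obstacle 2 [(2,22) (3,14) (7,17)]:
  edge (2,22)–(3,14): clear
  edge (3,14)–(7,17): clear
  edge (7,17)–(2,22): clear
  midpoint (39/2,39/2) outside
  → clear
Obstacle 3 [(14,0) (24,2) (14,8)]:
  edge (14,0)–(24,2): clear
  edge (24,2)–(14,8): clear
  edge (14,8)–(14,0): clear
  midpoint (39/2,39/2) outside
  → clear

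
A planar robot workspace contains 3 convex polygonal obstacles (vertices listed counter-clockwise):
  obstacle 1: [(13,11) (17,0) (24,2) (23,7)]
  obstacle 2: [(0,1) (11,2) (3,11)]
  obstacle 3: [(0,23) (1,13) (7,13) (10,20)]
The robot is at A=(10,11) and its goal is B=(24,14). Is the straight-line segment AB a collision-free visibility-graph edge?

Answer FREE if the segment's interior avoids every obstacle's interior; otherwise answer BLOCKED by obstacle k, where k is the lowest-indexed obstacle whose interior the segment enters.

Obstacle 1 [(13,11) (17,0) (24,2) (23,7)]:
  edge (13,11)–(17,0): clear
  edge (17,0)–(24,2): clear
  edge (24,2)–(23,7): clear
  edge (23,7)–(13,11): clear
  midpoint (17,25/2) outside
  → clear
Obstacle 2 [(0,1) (11,2) (3,11)]:
  edge (0,1)–(11,2): clear
  edge (11,2)–(3,11): clear
  edge (3,11)–(0,1): clear
  midpoint (17,25/2) outside
  → clear
Obstacle 3 [(0,23) (1,13) (7,13) (10,20)]:
  edge (0,23)–(1,13): clear
  edge (1,13)–(7,13): clear
  edge (7,13)–(10,20): clear
  edge (10,20)–(0,23): clear
  midpoint (17,25/2) outside
  → clear

FREE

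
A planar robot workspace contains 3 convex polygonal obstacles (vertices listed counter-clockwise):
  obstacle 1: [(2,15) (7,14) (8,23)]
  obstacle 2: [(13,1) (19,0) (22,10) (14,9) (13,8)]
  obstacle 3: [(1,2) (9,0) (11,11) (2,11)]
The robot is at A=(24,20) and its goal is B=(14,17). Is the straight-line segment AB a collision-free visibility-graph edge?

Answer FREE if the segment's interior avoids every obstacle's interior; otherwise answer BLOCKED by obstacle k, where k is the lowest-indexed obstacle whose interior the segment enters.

FREE

Obstacle 1 [(2,15) (7,14) (8,23)]:
  edge (2,15)–(7,14): clear
  edge (7,14)–(8,23): clear
  edge (8,23)–(2,15): clear
  midpoint (19,37/2) outside
  → clear
Obstacle 2 [(13,1) (19,0) (22,10) (14,9) (13,8)]:
  edge (13,1)–(19,0): clear
  edge (19,0)–(22,10): clear
  edge (22,10)–(14,9): clear
  edge (14,9)–(13,8): clear
  edge (13,8)–(13,1): clear
  midpoint (19,37/2) outside
  → clear
Obstacle 3 [(1,2) (9,0) (11,11) (2,11)]:
  edge (1,2)–(9,0): clear
  edge (9,0)–(11,11): clear
  edge (11,11)–(2,11): clear
  edge (2,11)–(1,2): clear
  midpoint (19,37/2) outside
  → clear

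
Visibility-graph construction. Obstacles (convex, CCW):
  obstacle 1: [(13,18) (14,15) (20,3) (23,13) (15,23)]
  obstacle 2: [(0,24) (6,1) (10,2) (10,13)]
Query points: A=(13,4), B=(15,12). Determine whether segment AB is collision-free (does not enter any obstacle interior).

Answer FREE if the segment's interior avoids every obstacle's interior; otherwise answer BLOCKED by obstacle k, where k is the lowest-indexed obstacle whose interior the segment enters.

FREE

Obstacle 1 [(13,18) (14,15) (20,3) (23,13) (15,23)]:
  edge (13,18)–(14,15): clear
  edge (14,15)–(20,3): clear
  edge (20,3)–(23,13): clear
  edge (23,13)–(15,23): clear
  edge (15,23)–(13,18): clear
  midpoint (14,8) outside
  → clear
Obstacle 2 [(0,24) (6,1) (10,2) (10,13)]:
  edge (0,24)–(6,1): clear
  edge (6,1)–(10,2): clear
  edge (10,2)–(10,13): clear
  edge (10,13)–(0,24): clear
  midpoint (14,8) outside
  → clear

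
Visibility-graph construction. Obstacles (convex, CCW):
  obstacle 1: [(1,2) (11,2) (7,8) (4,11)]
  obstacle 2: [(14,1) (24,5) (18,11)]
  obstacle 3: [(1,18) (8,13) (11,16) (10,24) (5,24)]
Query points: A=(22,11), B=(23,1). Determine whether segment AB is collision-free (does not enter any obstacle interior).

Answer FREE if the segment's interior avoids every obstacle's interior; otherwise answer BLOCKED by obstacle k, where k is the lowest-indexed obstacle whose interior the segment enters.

BLOCKED by obstacle 2

Obstacle 1 [(1,2) (11,2) (7,8) (4,11)]:
  edge (1,2)–(11,2): clear
  edge (11,2)–(7,8): clear
  edge (7,8)–(4,11): clear
  edge (4,11)–(1,2): clear
  midpoint (45/2,6) outside
  → clear
Obstacle 2 [(14,1) (24,5) (18,11)]:
  edge (14,1)–(24,5): crosses AB
  edge (24,5)–(18,11): crosses AB
  edge (18,11)–(14,1): clear
  → BLOCKED
Obstacle 3 [(1,18) (8,13) (11,16) (10,24) (5,24)]:
  edge (1,18)–(8,13): clear
  edge (8,13)–(11,16): clear
  edge (11,16)–(10,24): clear
  edge (10,24)–(5,24): clear
  edge (5,24)–(1,18): clear
  midpoint (45/2,6) outside
  → clear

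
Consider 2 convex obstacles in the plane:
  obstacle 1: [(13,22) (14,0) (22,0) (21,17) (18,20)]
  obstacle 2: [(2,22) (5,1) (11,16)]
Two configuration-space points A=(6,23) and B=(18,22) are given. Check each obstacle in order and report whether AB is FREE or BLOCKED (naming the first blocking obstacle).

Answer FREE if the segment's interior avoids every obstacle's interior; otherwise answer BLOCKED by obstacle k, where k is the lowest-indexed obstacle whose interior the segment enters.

FREE

Obstacle 1 [(13,22) (14,0) (22,0) (21,17) (18,20)]:
  edge (13,22)–(14,0): clear
  edge (14,0)–(22,0): clear
  edge (22,0)–(21,17): clear
  edge (21,17)–(18,20): clear
  edge (18,20)–(13,22): clear
  midpoint (12,45/2) outside
  → clear
Obstacle 2 [(2,22) (5,1) (11,16)]:
  edge (2,22)–(5,1): clear
  edge (5,1)–(11,16): clear
  edge (11,16)–(2,22): clear
  midpoint (12,45/2) outside
  → clear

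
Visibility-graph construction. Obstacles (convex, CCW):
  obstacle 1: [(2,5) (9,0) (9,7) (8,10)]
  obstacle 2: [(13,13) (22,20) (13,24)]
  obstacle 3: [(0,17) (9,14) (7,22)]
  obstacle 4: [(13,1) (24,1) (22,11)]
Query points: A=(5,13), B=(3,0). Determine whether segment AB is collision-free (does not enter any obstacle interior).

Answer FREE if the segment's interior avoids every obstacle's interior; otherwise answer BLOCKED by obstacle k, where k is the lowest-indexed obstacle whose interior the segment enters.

BLOCKED by obstacle 1

Obstacle 1 [(2,5) (9,0) (9,7) (8,10)]:
  edge (2,5)–(9,0): crosses AB
  edge (9,0)–(9,7): clear
  edge (9,7)–(8,10): clear
  edge (8,10)–(2,5): crosses AB
  → BLOCKED
Obstacle 2 [(13,13) (22,20) (13,24)]:
  edge (13,13)–(22,20): clear
  edge (22,20)–(13,24): clear
  edge (13,24)–(13,13): clear
  midpoint (4,13/2) outside
  → clear
Obstacle 3 [(0,17) (9,14) (7,22)]:
  edge (0,17)–(9,14): clear
  edge (9,14)–(7,22): clear
  edge (7,22)–(0,17): clear
  midpoint (4,13/2) outside
  → clear
Obstacle 4 [(13,1) (24,1) (22,11)]:
  edge (13,1)–(24,1): clear
  edge (24,1)–(22,11): clear
  edge (22,11)–(13,1): clear
  midpoint (4,13/2) outside
  → clear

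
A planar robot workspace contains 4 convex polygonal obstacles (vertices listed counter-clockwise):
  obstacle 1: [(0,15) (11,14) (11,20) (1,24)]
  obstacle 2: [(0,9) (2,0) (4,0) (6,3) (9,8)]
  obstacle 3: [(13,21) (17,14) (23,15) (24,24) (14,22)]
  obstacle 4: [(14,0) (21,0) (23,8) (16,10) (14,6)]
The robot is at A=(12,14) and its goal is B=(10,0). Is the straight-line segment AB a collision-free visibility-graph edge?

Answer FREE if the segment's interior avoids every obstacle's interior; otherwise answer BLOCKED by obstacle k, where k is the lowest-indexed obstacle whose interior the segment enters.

FREE

Obstacle 1 [(0,15) (11,14) (11,20) (1,24)]:
  edge (0,15)–(11,14): clear
  edge (11,14)–(11,20): clear
  edge (11,20)–(1,24): clear
  edge (1,24)–(0,15): clear
  midpoint (11,7) outside
  → clear
Obstacle 2 [(0,9) (2,0) (4,0) (6,3) (9,8)]:
  edge (0,9)–(2,0): clear
  edge (2,0)–(4,0): clear
  edge (4,0)–(6,3): clear
  edge (6,3)–(9,8): clear
  edge (9,8)–(0,9): clear
  midpoint (11,7) outside
  → clear
Obstacle 3 [(13,21) (17,14) (23,15) (24,24) (14,22)]:
  edge (13,21)–(17,14): clear
  edge (17,14)–(23,15): clear
  edge (23,15)–(24,24): clear
  edge (24,24)–(14,22): clear
  edge (14,22)–(13,21): clear
  midpoint (11,7) outside
  → clear
Obstacle 4 [(14,0) (21,0) (23,8) (16,10) (14,6)]:
  edge (14,0)–(21,0): clear
  edge (21,0)–(23,8): clear
  edge (23,8)–(16,10): clear
  edge (16,10)–(14,6): clear
  edge (14,6)–(14,0): clear
  midpoint (11,7) outside
  → clear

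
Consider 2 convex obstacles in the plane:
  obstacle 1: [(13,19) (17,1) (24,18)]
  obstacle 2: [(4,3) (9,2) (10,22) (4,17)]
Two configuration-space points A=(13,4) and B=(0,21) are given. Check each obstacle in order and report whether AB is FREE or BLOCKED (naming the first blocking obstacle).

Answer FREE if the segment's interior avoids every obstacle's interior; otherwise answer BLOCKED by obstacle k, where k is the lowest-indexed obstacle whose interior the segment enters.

Obstacle 1 [(13,19) (17,1) (24,18)]:
  edge (13,19)–(17,1): clear
  edge (17,1)–(24,18): clear
  edge (24,18)–(13,19): clear
  midpoint (13/2,25/2) outside
  → clear
Obstacle 2 [(4,3) (9,2) (10,22) (4,17)]:
  edge (4,3)–(9,2): clear
  edge (9,2)–(10,22): crosses AB
  edge (10,22)–(4,17): clear
  edge (4,17)–(4,3): crosses AB
  → BLOCKED

BLOCKED by obstacle 2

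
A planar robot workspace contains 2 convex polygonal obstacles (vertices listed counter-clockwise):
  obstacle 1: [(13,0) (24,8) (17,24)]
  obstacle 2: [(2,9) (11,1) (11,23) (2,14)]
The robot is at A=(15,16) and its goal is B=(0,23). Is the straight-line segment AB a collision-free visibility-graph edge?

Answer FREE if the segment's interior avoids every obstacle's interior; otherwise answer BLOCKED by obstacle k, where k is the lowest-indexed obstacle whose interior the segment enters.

BLOCKED by obstacle 2

Obstacle 1 [(13,0) (24,8) (17,24)]:
  edge (13,0)–(24,8): clear
  edge (24,8)–(17,24): clear
  edge (17,24)–(13,0): clear
  midpoint (15/2,39/2) outside
  → clear
Obstacle 2 [(2,9) (11,1) (11,23) (2,14)]:
  edge (2,9)–(11,1): clear
  edge (11,1)–(11,23): crosses AB
  edge (11,23)–(2,14): crosses AB
  edge (2,14)–(2,9): clear
  → BLOCKED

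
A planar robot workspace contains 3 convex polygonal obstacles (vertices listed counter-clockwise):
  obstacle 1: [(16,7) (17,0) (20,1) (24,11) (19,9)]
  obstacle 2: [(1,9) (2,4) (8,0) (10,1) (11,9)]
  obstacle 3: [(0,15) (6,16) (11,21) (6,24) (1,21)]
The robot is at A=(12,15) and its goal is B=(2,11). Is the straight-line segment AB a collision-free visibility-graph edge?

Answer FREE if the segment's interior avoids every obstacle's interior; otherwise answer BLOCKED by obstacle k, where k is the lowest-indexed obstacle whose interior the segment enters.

Obstacle 1 [(16,7) (17,0) (20,1) (24,11) (19,9)]:
  edge (16,7)–(17,0): clear
  edge (17,0)–(20,1): clear
  edge (20,1)–(24,11): clear
  edge (24,11)–(19,9): clear
  edge (19,9)–(16,7): clear
  midpoint (7,13) outside
  → clear
Obstacle 2 [(1,9) (2,4) (8,0) (10,1) (11,9)]:
  edge (1,9)–(2,4): clear
  edge (2,4)–(8,0): clear
  edge (8,0)–(10,1): clear
  edge (10,1)–(11,9): clear
  edge (11,9)–(1,9): clear
  midpoint (7,13) outside
  → clear
Obstacle 3 [(0,15) (6,16) (11,21) (6,24) (1,21)]:
  edge (0,15)–(6,16): clear
  edge (6,16)–(11,21): clear
  edge (11,21)–(6,24): clear
  edge (6,24)–(1,21): clear
  edge (1,21)–(0,15): clear
  midpoint (7,13) outside
  → clear

FREE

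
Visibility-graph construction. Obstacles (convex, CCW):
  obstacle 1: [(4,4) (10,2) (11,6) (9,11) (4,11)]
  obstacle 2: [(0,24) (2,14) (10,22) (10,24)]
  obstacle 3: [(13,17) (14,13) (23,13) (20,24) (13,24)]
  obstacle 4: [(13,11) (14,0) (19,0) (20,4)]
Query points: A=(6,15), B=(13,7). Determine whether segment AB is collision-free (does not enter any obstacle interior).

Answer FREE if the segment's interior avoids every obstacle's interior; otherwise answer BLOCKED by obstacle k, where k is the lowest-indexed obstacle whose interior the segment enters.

FREE

Obstacle 1 [(4,4) (10,2) (11,6) (9,11) (4,11)]:
  edge (4,4)–(10,2): clear
  edge (10,2)–(11,6): clear
  edge (11,6)–(9,11): clear
  edge (9,11)–(4,11): clear
  edge (4,11)–(4,4): clear
  midpoint (19/2,11) outside
  → clear
Obstacle 2 [(0,24) (2,14) (10,22) (10,24)]:
  edge (0,24)–(2,14): clear
  edge (2,14)–(10,22): clear
  edge (10,22)–(10,24): clear
  edge (10,24)–(0,24): clear
  midpoint (19/2,11) outside
  → clear
Obstacle 3 [(13,17) (14,13) (23,13) (20,24) (13,24)]:
  edge (13,17)–(14,13): clear
  edge (14,13)–(23,13): clear
  edge (23,13)–(20,24): clear
  edge (20,24)–(13,24): clear
  edge (13,24)–(13,17): clear
  midpoint (19/2,11) outside
  → clear
Obstacle 4 [(13,11) (14,0) (19,0) (20,4)]:
  edge (13,11)–(14,0): clear
  edge (14,0)–(19,0): clear
  edge (19,0)–(20,4): clear
  edge (20,4)–(13,11): clear
  midpoint (19/2,11) outside
  → clear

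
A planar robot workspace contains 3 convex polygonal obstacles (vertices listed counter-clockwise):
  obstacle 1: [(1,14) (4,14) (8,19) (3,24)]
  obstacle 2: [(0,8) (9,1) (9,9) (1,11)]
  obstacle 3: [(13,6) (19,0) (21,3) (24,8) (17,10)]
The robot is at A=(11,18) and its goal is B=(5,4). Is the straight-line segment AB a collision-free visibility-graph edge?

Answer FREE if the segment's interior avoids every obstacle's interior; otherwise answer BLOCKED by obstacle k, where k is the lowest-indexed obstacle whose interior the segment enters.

Obstacle 1 [(1,14) (4,14) (8,19) (3,24)]:
  edge (1,14)–(4,14): clear
  edge (4,14)–(8,19): clear
  edge (8,19)–(3,24): clear
  edge (3,24)–(1,14): clear
  midpoint (8,11) outside
  → clear
Obstacle 2 [(0,8) (9,1) (9,9) (1,11)]:
  edge (0,8)–(9,1): crosses AB
  edge (9,1)–(9,9): clear
  edge (9,9)–(1,11): crosses AB
  edge (1,11)–(0,8): clear
  → BLOCKED
Obstacle 3 [(13,6) (19,0) (21,3) (24,8) (17,10)]:
  edge (13,6)–(19,0): clear
  edge (19,0)–(21,3): clear
  edge (21,3)–(24,8): clear
  edge (24,8)–(17,10): clear
  edge (17,10)–(13,6): clear
  midpoint (8,11) outside
  → clear

BLOCKED by obstacle 2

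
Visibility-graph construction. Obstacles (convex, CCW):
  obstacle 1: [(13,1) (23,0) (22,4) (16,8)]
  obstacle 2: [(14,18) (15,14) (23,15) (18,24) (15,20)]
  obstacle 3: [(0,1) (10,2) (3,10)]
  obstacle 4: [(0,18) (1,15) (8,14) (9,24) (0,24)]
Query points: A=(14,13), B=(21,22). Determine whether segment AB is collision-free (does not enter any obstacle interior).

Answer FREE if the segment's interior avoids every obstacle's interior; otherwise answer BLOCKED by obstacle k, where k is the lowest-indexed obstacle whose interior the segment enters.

BLOCKED by obstacle 2

Obstacle 1 [(13,1) (23,0) (22,4) (16,8)]:
  edge (13,1)–(23,0): clear
  edge (23,0)–(22,4): clear
  edge (22,4)–(16,8): clear
  edge (16,8)–(13,1): clear
  midpoint (35/2,35/2) outside
  → clear
Obstacle 2 [(14,18) (15,14) (23,15) (18,24) (15,20)]:
  edge (14,18)–(15,14): crosses AB
  edge (15,14)–(23,15): clear
  edge (23,15)–(18,24): crosses AB
  edge (18,24)–(15,20): clear
  edge (15,20)–(14,18): clear
  → BLOCKED
Obstacle 3 [(0,1) (10,2) (3,10)]:
  edge (0,1)–(10,2): clear
  edge (10,2)–(3,10): clear
  edge (3,10)–(0,1): clear
  midpoint (35/2,35/2) outside
  → clear
Obstacle 4 [(0,18) (1,15) (8,14) (9,24) (0,24)]:
  edge (0,18)–(1,15): clear
  edge (1,15)–(8,14): clear
  edge (8,14)–(9,24): clear
  edge (9,24)–(0,24): clear
  edge (0,24)–(0,18): clear
  midpoint (35/2,35/2) outside
  → clear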